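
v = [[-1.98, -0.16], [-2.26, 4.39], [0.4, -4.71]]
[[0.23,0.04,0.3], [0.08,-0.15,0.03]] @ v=[[-0.43, -1.27], [0.19, -0.81]]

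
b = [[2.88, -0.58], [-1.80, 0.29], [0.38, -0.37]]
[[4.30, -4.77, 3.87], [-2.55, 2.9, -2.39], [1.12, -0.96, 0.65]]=b @ [[1.11,-1.43,1.25],[-1.9,1.12,-0.47]]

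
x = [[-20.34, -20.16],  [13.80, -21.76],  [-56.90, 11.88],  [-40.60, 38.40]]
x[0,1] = -20.16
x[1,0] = 13.8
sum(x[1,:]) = -7.960000000000001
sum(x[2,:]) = -45.019999999999996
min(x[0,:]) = -20.34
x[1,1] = -21.76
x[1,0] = 13.8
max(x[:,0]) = 13.8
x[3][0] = -40.6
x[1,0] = 13.8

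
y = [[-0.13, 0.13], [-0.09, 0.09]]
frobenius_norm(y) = 0.22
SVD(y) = [[-0.82, -0.57], [-0.57, 0.82]] @ diag([0.223606797749979, 6.810095992713384e-18]) @ [[0.71, -0.71], [-0.71, -0.71]]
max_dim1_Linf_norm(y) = 0.13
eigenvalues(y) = [-0.04, 0.0]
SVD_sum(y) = [[-0.13, 0.13], [-0.09, 0.09]] + [[0.0, 0.0],[-0.00, -0.00]]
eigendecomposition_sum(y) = [[-0.13,0.13], [-0.09,0.09]] + [[-0.00, 0.0], [-0.0, 0.00]]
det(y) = -0.00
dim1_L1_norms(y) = [0.26, 0.18]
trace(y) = -0.04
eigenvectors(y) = [[-0.82, -0.71], [-0.57, -0.71]]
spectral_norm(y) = 0.22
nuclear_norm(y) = 0.22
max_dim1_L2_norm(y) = 0.18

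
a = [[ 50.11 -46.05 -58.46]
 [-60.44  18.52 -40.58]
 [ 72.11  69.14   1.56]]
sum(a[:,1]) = 41.61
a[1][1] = 18.52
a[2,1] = 69.14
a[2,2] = 1.56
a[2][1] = 69.14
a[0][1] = -46.05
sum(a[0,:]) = -54.4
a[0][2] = -58.46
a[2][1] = 69.14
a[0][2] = -58.46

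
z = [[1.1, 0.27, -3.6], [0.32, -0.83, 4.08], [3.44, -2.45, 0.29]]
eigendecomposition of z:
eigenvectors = [[(0.07+0.49j), 0.07-0.49j, -0.57+0.00j], [(0.15-0.55j), 0.15+0.55j, -0.80+0.00j], [0.66+0.00j, (0.66-0j), (-0.18+0j)]]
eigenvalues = [(0.12+4.62j), (0.12-4.62j), (0.33+0j)]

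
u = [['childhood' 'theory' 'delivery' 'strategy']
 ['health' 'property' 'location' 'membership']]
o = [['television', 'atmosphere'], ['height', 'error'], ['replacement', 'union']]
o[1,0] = 'height'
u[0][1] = 'theory'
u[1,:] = ['health', 'property', 'location', 'membership']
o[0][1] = 'atmosphere'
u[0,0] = 'childhood'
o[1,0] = 'height'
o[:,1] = ['atmosphere', 'error', 'union']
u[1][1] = 'property'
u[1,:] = ['health', 'property', 'location', 'membership']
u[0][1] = 'theory'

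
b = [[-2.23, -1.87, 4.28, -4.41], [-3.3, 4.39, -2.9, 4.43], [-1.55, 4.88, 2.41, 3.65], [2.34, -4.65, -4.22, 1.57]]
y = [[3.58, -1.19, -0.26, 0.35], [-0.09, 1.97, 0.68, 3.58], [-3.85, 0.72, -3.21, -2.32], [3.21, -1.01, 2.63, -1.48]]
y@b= [[-2.83, -14.82, 16.67, -21.46], [1.02, -4.51, -19.57, 17.23], [5.76, 5.48, -16.51, 4.81], [-11.36, 9.28, 29.25, -11.35]]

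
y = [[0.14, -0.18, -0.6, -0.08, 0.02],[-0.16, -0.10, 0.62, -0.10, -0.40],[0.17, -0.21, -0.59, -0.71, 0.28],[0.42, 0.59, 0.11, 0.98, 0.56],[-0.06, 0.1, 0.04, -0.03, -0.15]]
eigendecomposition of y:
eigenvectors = [[(-0.32+0j), (0.37-0.05j), (0.37+0.05j), -0.66+0.00j, -0.66-0.00j], [(0.35+0j), -0.73+0.00j, (-0.73-0j), 0.30+0.48j, (0.3-0.48j)], [0.34+0.00j, 0.47-0.18j, 0.47+0.18j, (-0.15+0.23j), (-0.15-0.23j)], [-0.80+0.00j, (0.12-0.04j), (0.12+0.04j), (0.09-0.31j), (0.09+0.31j)], [(0.1+0j), 0.14+0.21j, (0.14-0.21j), (0.23-0.02j), (0.23+0.02j)]]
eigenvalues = [(0.77+0j), (-0.33+0.26j), (-0.33-0.26j), (0.09+0.3j), (0.09-0.3j)]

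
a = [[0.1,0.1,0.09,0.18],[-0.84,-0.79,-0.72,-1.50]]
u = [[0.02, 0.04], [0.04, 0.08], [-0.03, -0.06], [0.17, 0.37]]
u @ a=[[-0.03, -0.03, -0.03, -0.06], [-0.06, -0.06, -0.05, -0.11], [0.05, 0.04, 0.04, 0.08], [-0.29, -0.28, -0.25, -0.52]]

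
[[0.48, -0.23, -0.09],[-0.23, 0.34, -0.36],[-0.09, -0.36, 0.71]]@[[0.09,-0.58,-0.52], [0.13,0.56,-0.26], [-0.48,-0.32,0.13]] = [[0.06, -0.38, -0.20], [0.2, 0.44, -0.02], [-0.40, -0.38, 0.23]]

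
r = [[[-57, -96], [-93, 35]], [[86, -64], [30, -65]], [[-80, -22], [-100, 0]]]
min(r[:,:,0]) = -100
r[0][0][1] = -96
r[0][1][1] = 35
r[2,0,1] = -22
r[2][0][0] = -80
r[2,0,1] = -22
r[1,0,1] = -64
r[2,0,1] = -22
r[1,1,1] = -65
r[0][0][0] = -57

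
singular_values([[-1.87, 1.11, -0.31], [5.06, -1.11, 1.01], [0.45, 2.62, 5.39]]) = [6.25, 5.43, 0.53]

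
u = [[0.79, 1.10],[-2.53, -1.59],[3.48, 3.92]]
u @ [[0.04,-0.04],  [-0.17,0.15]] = [[-0.16,  0.13], [0.17,  -0.14], [-0.53,  0.45]]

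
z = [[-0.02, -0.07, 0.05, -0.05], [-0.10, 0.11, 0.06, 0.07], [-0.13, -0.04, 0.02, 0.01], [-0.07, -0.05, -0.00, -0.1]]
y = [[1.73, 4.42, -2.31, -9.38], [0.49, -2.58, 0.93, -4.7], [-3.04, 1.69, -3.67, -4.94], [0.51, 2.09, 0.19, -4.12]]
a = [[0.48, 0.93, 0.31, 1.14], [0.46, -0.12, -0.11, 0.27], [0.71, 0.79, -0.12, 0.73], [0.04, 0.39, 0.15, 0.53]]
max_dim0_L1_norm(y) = 23.14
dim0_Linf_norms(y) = [3.04, 4.42, 3.67, 9.38]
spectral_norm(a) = 2.11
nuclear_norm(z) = 0.49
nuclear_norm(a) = 3.10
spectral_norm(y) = 13.31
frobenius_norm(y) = 14.74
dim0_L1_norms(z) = [0.32, 0.27, 0.13, 0.23]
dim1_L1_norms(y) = [17.84, 8.7, 13.34, 6.91]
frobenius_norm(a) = 2.22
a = y @ z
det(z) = -0.00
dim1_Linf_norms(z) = [0.07, 0.11, 0.13, 0.1]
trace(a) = 0.77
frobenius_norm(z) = 0.28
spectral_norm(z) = 0.19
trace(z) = 0.01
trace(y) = -8.64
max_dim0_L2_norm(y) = 12.31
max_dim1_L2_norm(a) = 1.58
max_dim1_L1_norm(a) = 2.86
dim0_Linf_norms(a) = [0.71, 0.93, 0.31, 1.14]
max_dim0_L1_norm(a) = 2.67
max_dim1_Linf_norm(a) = 1.14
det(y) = -254.82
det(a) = 0.03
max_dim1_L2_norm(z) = 0.17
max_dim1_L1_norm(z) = 0.34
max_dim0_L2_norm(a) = 1.48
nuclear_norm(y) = 23.12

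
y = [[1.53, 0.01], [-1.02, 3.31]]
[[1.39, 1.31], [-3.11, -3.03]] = y@[[0.91, 0.86], [-0.66, -0.65]]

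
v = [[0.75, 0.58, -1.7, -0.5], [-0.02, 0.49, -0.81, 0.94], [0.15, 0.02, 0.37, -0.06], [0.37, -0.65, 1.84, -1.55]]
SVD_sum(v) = [[0.01, 0.43, -1.16, 0.62], [0.01, 0.39, -1.05, 0.56], [-0.0, -0.1, 0.28, -0.15], [-0.02, -0.77, 2.04, -1.09]] + [[0.73, 0.13, -0.55, -1.13],  [-0.19, -0.04, 0.15, 0.30],  [-0.01, -0.00, 0.01, 0.01],  [0.31, 0.06, -0.24, -0.49]] + [[0.01, 0.01, 0.01, 0.01], [0.17, 0.13, 0.09, 0.08], [0.16, 0.13, 0.09, 0.07], [0.07, 0.06, 0.04, 0.03]] + [[0.00,-0.0,-0.0,0.00], [-0.00,0.0,0.00,-0.0], [0.0,-0.00,-0.00,0.00], [-0.00,0.0,0.00,-0.00]]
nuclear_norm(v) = 5.08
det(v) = -0.00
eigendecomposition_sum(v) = [[0.08-0.00j,(-0.4+0j),0.96+0.00j,(-0.79+0j)], [-0.10+0.00j,0.51-0.00j,(-1.22-0j),(1-0j)], [(-0+0j),-0j,(-0.01-0j),0.00-0.00j], [(0.16-0j),(-0.78+0j),1.87+0.00j,(-1.53+0j)]] + [[0.33+0.16j, (0.5-0.15j), (-1.34+1.16j), (0.15-0.17j)], [(0.04-0.07j), (-0.02-0.11j), 0.21+0.32j, (-0.03-0.04j)], [0.08-0.08j, 0.01-0.15j, 0.19+0.48j, (-0.03-0.06j)], [(0.11-0.04j), 0.07-0.14j, -0.02+0.54j, -0.01-0.07j]] + [[(0.33-0.16j),(0.5+0.15j),(-1.34-1.16j),0.15+0.17j], [0.04+0.07j,(-0.02+0.11j),(0.21-0.32j),(-0.03+0.04j)], [0.08+0.08j,(0.01+0.15j),(0.19-0.48j),(-0.03+0.06j)], [0.11+0.04j,(0.07+0.14j),-0.02-0.54j,-0.01+0.07j]] + [[-0j, (-0.01-0j), 0.01+0.00j, (-0.01+0j)], [(-0+0j), (0.02+0j), -0.02-0.00j, 0.01-0.00j], [(-0+0j), 0.00+0.00j, -0.00-0.00j, 0.00-0.00j], [0.00-0.00j, (-0.01-0j), (0.01+0j), (-0+0j)]]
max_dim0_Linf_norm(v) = 1.84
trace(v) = 0.06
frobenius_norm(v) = 3.51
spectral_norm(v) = 3.09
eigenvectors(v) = [[(0.4+0j),  -0.90+0.00j,  -0.90-0.00j,  (-0.53+0j)], [-0.50+0.00j,  (-0.02+0.19j),  -0.02-0.19j,  0.78+0.00j], [(-0+0j),  -0.09+0.25j,  (-0.09-0.25j),  0.13+0.00j], [0.77+0.00j,  (-0.19+0.2j),  -0.19-0.20j,  -0.30+0.00j]]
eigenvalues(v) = [(-0.94+0j), (0.5+0.46j), (0.5-0.46j), (0.01+0j)]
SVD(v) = [[-0.45,-0.89,0.06,-0.02],[-0.41,0.24,0.69,0.56],[0.11,0.01,0.66,-0.74],[0.79,-0.39,0.30,0.37]] @ diag([3.0878019052506938, 1.634056605578381, 0.35402482063174184, 0.0021977425940776936]) @ [[-0.01,-0.31,0.84,-0.45], [-0.50,-0.09,0.38,0.77], [0.68,0.54,0.38,0.32], [-0.54,0.78,0.12,-0.31]]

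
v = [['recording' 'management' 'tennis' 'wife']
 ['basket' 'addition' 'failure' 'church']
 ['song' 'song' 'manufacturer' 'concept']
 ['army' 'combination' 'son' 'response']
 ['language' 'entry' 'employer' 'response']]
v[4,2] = 'employer'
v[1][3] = 'church'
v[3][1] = 'combination'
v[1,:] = ['basket', 'addition', 'failure', 'church']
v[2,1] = 'song'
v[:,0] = ['recording', 'basket', 'song', 'army', 'language']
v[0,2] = 'tennis'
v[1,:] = ['basket', 'addition', 'failure', 'church']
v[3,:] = ['army', 'combination', 'son', 'response']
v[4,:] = ['language', 'entry', 'employer', 'response']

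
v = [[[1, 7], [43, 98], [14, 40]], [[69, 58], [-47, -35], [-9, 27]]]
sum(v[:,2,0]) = 5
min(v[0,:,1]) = 7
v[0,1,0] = 43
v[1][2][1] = 27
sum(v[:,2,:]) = 72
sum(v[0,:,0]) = 58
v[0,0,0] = 1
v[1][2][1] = 27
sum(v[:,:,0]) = 71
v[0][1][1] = 98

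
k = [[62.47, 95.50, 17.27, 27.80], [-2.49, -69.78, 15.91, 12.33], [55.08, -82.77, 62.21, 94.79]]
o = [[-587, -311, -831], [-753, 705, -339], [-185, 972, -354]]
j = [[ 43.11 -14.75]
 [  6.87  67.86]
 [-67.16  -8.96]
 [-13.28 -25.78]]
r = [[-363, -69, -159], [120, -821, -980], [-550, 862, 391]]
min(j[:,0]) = -67.16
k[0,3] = 27.8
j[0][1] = -14.75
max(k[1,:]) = 15.91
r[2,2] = 391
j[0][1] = -14.75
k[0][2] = 17.27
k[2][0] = 55.08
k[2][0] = 55.08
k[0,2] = 17.27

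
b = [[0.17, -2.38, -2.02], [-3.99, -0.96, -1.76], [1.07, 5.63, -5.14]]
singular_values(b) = [7.71, 4.69, 2.74]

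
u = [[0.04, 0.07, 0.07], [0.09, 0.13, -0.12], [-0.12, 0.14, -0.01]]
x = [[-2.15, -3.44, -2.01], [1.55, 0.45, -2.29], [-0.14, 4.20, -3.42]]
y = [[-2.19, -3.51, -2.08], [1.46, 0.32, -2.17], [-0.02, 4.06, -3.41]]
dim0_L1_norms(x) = [3.84, 8.09, 7.72]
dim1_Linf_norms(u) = [0.07, 0.13, 0.14]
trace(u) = 0.16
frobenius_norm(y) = 7.52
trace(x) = -5.12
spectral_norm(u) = 0.22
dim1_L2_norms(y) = [4.63, 2.63, 5.3]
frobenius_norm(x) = 7.60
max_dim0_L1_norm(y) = 7.89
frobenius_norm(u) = 0.29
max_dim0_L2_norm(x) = 5.45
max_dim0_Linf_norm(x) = 4.2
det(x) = -49.92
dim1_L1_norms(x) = [7.6, 4.29, 7.76]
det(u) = 0.00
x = y + u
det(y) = -46.87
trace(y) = -5.28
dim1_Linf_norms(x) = [3.44, 2.29, 4.2]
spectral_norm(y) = 5.88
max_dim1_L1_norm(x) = 7.76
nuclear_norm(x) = 12.19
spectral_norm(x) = 6.00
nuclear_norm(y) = 12.03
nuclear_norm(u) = 0.48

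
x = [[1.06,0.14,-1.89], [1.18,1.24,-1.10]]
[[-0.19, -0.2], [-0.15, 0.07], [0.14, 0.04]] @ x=[[-0.44, -0.27, 0.58], [-0.08, 0.07, 0.21], [0.2, 0.07, -0.31]]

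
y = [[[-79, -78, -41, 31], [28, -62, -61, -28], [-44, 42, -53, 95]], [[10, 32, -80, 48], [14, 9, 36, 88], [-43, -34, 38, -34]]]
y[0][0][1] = -78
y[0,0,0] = -79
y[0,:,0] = [-79, 28, -44]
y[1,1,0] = 14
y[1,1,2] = 36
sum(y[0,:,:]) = -250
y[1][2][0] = -43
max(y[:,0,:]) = 48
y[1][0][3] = 48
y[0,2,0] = -44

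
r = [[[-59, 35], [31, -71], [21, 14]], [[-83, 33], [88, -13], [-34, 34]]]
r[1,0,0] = -83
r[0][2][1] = 14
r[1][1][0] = 88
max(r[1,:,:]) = 88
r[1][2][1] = 34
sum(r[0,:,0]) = -7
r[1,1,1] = -13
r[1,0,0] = -83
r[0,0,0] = -59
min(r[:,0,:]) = -83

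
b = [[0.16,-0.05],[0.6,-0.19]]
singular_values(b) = [0.65, 0.0]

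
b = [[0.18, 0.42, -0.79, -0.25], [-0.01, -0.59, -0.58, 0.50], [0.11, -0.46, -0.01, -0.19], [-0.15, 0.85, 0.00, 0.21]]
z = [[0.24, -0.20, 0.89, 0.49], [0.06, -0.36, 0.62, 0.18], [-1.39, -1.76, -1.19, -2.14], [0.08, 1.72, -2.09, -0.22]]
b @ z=[[1.15, 0.77, 1.88, 1.91],  [0.81, 2.10, -0.73, 1.02],  [-0.00, -0.17, 0.22, 0.03],  [0.03, 0.09, -0.05, 0.03]]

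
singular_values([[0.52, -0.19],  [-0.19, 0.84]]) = [0.93, 0.43]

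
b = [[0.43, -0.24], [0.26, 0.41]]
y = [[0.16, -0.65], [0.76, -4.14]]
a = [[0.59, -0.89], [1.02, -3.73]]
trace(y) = -3.98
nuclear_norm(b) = 0.98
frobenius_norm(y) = 4.26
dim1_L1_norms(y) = [0.81, 4.9]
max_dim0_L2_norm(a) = 3.83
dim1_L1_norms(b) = [0.67, 0.67]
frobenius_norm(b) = 0.69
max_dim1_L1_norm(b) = 0.67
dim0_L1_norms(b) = [0.69, 0.65]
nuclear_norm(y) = 4.30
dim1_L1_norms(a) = [1.48, 4.75]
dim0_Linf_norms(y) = [0.76, 4.14]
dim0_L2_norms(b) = [0.5, 0.48]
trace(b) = 0.84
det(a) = -1.29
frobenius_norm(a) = 4.01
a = y + b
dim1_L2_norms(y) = [0.67, 4.21]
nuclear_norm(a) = 4.32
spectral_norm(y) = 4.26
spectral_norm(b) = 0.50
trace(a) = -3.14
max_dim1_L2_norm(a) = 3.87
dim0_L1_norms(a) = [1.61, 4.62]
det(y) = -0.17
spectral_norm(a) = 4.00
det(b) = 0.24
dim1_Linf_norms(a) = [0.89, 3.73]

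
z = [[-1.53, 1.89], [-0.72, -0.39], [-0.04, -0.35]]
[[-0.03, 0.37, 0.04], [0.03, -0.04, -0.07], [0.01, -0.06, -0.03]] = z@[[-0.02, -0.03, 0.06],[-0.03, 0.17, 0.07]]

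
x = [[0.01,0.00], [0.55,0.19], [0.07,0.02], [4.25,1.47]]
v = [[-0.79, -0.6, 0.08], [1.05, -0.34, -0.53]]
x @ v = [[-0.01, -0.01, 0.0],  [-0.24, -0.39, -0.06],  [-0.03, -0.05, -0.00],  [-1.81, -3.05, -0.44]]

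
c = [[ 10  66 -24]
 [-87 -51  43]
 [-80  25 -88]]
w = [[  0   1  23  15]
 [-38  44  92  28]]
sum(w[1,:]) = 126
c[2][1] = 25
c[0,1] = 66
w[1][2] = 92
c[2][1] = 25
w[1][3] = 28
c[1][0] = -87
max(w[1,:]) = 92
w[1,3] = 28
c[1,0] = -87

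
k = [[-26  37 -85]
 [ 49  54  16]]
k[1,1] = 54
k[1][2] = 16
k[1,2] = 16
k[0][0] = -26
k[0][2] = -85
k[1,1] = 54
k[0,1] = 37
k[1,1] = 54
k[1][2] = 16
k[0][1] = 37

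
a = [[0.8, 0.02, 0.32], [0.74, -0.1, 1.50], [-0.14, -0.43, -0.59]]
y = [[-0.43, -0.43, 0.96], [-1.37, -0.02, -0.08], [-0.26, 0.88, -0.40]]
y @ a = [[-0.80, -0.38, -1.35], [-1.1, 0.01, -0.42], [0.50, 0.08, 1.47]]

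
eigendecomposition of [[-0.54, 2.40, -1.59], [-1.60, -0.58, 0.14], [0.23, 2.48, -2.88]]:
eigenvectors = [[-0.55+0.18j, (-0.55-0.18j), (0.33+0j)],[-0.37-0.38j, -0.37+0.38j, (0.42+0j)],[-0.62+0.00j, -0.62-0.00j, (0.85+0j)]]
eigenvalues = [(-1.22+1.45j), (-1.22-1.45j), (-1.56+0j)]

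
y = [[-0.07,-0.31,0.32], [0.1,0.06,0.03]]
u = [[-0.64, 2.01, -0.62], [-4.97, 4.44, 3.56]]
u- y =[[-0.57, 2.32, -0.94], [-5.07, 4.38, 3.53]]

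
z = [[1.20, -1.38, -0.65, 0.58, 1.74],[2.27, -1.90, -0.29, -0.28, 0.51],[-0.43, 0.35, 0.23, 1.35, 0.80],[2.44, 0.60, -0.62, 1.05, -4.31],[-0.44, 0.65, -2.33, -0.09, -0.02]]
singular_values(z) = [5.27, 3.82, 2.47, 1.74, 0.01]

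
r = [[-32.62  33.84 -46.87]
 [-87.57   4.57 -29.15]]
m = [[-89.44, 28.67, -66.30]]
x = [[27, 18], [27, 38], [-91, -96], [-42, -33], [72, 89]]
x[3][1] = -33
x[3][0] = -42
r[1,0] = -87.57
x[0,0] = 27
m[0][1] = 28.67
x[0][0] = 27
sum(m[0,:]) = -127.07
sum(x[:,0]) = -7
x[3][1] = -33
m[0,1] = 28.67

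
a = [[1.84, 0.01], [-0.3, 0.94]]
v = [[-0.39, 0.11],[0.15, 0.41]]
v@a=[[-0.75, 0.1],[0.15, 0.39]]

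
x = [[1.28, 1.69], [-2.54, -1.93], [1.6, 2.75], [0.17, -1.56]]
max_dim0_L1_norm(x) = 7.93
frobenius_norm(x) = 5.22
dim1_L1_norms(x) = [2.97, 4.47, 4.35, 1.73]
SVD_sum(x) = [[1.29,1.68], [-1.88,-2.44], [1.93,2.5], [-0.69,-0.90]] + [[-0.01, 0.01],[-0.66, 0.51],[-0.33, 0.25],[0.86, -0.66]]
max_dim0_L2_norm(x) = 4.07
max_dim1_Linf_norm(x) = 2.75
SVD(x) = [[-0.42, -0.01],[0.61, -0.58],[-0.63, -0.29],[0.23, 0.76]] @ diag([5.020951556723602, 1.4304004561782135]) @ [[-0.61,-0.79], [0.79,-0.61]]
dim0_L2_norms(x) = [3.27, 4.07]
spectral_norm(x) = 5.02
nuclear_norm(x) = 6.45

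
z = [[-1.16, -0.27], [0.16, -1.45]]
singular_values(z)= [1.48, 1.17]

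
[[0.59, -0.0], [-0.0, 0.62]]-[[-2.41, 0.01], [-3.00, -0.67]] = [[3.00, -0.01],[3.00, 1.29]]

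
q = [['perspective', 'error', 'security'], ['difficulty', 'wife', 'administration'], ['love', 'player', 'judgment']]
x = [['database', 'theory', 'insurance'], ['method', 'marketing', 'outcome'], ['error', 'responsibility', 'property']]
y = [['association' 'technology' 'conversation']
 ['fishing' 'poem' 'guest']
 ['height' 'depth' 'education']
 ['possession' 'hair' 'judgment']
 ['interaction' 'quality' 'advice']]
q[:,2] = ['security', 'administration', 'judgment']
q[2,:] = ['love', 'player', 'judgment']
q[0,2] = 'security'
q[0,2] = 'security'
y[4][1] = 'quality'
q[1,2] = 'administration'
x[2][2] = 'property'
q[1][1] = 'wife'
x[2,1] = 'responsibility'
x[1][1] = 'marketing'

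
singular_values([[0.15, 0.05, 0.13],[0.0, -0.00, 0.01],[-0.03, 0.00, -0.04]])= [0.21, 0.02, 0.0]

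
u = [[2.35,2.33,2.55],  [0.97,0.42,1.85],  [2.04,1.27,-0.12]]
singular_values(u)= [4.94, 1.75, 0.51]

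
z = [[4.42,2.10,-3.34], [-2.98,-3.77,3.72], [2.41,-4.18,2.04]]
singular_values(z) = [8.63, 5.0, 0.13]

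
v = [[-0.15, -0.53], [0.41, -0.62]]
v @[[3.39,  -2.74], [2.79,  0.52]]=[[-1.99,0.14],[-0.34,-1.45]]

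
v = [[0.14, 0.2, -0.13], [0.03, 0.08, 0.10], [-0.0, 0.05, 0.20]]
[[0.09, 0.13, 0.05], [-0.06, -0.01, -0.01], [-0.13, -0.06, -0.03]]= v @ [[0.44, 0.59, -0.59], [-0.22, 0.03, 0.46], [-0.59, -0.32, -0.28]]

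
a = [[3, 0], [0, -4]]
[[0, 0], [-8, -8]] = a@ [[0, 0], [2, 2]]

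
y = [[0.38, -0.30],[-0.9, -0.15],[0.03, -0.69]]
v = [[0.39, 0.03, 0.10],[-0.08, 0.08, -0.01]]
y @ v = [[0.17, -0.01, 0.04], [-0.34, -0.04, -0.09], [0.07, -0.05, 0.01]]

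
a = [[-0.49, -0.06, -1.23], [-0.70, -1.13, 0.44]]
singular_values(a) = [1.42, 1.3]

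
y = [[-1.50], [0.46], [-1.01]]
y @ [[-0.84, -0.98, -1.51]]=[[1.26, 1.47, 2.26], [-0.39, -0.45, -0.69], [0.85, 0.99, 1.53]]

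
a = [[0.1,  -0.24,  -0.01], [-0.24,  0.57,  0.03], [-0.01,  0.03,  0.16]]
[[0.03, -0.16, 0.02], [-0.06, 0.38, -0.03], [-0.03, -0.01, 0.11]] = a @ [[0.27, 0.01, -0.16], [0.01, 0.68, -0.16], [-0.16, -0.16, 0.7]]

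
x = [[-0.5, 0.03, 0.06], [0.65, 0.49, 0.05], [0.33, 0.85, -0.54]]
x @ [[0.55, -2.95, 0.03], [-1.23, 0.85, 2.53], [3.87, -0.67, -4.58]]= [[-0.08, 1.46, -0.21], [-0.05, -1.53, 1.03], [-2.95, 0.11, 4.63]]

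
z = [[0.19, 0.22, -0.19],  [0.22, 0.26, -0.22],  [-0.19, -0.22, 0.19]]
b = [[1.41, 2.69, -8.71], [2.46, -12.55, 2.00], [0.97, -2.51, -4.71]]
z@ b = [[0.62, -1.77, -0.32], [0.74, -2.12, -0.36], [-0.62, 1.77, 0.32]]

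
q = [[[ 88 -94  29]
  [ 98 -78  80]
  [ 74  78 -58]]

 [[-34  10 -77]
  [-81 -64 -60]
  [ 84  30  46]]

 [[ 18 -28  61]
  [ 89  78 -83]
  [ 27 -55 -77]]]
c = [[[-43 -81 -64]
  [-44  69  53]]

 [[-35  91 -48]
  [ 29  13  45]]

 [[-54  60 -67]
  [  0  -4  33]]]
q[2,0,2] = 61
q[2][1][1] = 78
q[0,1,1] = -78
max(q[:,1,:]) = 98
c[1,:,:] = [[-35, 91, -48], [29, 13, 45]]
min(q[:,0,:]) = -94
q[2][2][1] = -55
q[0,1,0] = 98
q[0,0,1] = -94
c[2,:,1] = [60, -4]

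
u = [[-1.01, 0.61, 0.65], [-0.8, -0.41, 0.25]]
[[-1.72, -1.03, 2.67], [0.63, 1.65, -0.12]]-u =[[-0.71, -1.64, 2.02],[1.43, 2.06, -0.37]]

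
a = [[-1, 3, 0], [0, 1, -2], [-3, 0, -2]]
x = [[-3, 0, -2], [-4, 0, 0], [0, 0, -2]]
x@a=[[9, -9, 4], [4, -12, 0], [6, 0, 4]]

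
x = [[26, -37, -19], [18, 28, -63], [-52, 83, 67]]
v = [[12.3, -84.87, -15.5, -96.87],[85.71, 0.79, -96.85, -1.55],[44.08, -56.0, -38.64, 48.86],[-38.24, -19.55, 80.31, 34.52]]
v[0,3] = -96.87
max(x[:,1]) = 83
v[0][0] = 12.3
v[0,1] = -84.87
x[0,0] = 26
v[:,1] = [-84.87, 0.79, -56.0, -19.55]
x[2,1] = 83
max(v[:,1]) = 0.79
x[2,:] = [-52, 83, 67]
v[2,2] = -38.64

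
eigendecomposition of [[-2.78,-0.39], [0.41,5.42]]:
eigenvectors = [[-1.00, 0.05], [0.05, -1.0]]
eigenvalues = [-2.76, 5.4]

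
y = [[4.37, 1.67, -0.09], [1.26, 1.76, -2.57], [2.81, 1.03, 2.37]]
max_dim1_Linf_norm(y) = 4.37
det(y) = 13.08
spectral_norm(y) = 5.86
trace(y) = 8.50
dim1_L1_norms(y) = [6.13, 5.59, 6.21]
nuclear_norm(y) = 10.09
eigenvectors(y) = [[(-0.49-0.23j),  -0.49+0.23j,  (0.41+0j)],[(0.31-0.36j),  0.31+0.36j,  -0.90+0.00j],[-0.70+0.00j,  -0.70-0.00j,  -0.15+0.00j]]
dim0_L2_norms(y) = [5.35, 2.64, 3.5]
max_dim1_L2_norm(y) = 4.68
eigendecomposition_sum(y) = [[2.05-1.68j, 0.93-1.07j, 0.09+1.84j], [(0.93+2.13j), (0.68+1.04j), -1.58-0.36j], [1.45-3.10j, 0.48-1.76j, (1.14+2.1j)]] + [[(2.05+1.68j), (0.93+1.07j), (0.09-1.84j)], [(0.93-2.13j), (0.68-1.04j), (-1.58+0.36j)], [(1.45+3.1j), 0.48+1.76j, 1.14-2.10j]] + [[(0.28-0j), -0.18+0.00j, (-0.27+0j)], [-0.60+0.00j, (0.39-0j), (0.59-0j)], [(-0.1+0j), 0.06-0.00j, (0.1-0j)]]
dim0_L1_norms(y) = [8.44, 4.46, 5.03]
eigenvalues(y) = [(3.87+1.46j), (3.87-1.46j), (0.76+0j)]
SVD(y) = [[-0.79, -0.11, -0.6], [-0.28, -0.81, 0.52], [-0.54, 0.58, 0.61]] @ diag([5.863439266247528, 3.6048875228238915, 0.6186807891112278]) @ [[-0.91,-0.41,-0.08],[0.04,-0.28,0.96],[-0.41,0.87,0.27]]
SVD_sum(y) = [[4.23, 1.88, 0.39], [1.50, 0.67, 0.14], [2.89, 1.29, 0.27]] + [[-0.01, 0.11, -0.38], [-0.11, 0.81, -2.79], [0.08, -0.58, 2.0]] + [[0.15, -0.32, -0.10], [-0.13, 0.28, 0.09], [-0.16, 0.33, 0.10]]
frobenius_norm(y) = 6.91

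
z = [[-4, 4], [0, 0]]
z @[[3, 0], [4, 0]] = [[4, 0], [0, 0]]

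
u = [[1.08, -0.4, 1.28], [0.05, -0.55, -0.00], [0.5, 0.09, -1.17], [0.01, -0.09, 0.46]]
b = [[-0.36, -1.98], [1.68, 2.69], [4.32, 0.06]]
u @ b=[[4.47, -3.14], [-0.94, -1.58], [-5.08, -0.82], [1.83, -0.23]]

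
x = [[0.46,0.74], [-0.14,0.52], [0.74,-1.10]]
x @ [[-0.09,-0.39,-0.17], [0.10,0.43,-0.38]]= [[0.03, 0.14, -0.36],[0.06, 0.28, -0.17],[-0.18, -0.76, 0.29]]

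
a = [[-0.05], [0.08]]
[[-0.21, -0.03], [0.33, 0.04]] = a@[[4.15, 0.55]]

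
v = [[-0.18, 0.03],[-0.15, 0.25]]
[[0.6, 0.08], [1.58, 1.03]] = v@[[-2.56,0.26], [4.77,4.28]]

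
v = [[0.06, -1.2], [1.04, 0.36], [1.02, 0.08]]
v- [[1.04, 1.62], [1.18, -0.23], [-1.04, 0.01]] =[[-0.98, -2.82], [-0.14, 0.59], [2.06, 0.07]]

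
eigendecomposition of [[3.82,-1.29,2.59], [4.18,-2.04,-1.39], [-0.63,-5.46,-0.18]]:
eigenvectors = [[(0.64+0j), (0.64-0j), (-0.14+0j)], [(0.3-0.35j), (0.3+0.35j), 0.63+0.00j], [-0.02+0.61j, -0.02-0.61j, (0.76+0j)]]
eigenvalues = [(3.11+3.21j), (3.11-3.21j), (-4.61+0j)]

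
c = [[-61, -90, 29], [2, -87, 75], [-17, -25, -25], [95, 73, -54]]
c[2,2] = -25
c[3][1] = 73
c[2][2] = -25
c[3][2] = -54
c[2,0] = -17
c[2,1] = -25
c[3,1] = 73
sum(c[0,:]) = -122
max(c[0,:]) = 29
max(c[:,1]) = 73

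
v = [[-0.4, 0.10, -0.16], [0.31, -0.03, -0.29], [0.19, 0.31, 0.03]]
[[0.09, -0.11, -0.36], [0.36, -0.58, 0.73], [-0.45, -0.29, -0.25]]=v @ [[-0.07, -0.52, 1.06], [-1.28, -0.77, -1.33], [-1.19, 1.52, -1.23]]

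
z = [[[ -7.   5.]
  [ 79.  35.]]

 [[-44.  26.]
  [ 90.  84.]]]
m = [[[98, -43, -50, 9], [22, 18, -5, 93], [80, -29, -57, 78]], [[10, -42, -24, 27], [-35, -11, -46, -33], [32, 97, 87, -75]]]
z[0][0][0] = -7.0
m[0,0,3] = 9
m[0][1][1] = 18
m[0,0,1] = -43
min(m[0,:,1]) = -43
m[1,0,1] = -42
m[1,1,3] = -33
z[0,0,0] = -7.0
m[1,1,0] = -35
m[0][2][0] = 80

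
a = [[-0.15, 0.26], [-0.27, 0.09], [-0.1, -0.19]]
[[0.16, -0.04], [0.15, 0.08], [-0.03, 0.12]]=a@[[-0.43,-0.43], [0.37,-0.41]]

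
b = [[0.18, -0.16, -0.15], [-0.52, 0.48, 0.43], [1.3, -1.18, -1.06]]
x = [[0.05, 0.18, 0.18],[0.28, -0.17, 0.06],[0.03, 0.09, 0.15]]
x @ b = [[0.15,-0.13,-0.12], [0.22,-0.2,-0.18], [0.15,-0.14,-0.12]]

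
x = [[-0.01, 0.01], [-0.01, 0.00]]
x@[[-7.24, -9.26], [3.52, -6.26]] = [[0.11, 0.03], [0.07, 0.09]]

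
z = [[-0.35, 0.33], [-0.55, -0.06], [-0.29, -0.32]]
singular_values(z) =[0.71, 0.46]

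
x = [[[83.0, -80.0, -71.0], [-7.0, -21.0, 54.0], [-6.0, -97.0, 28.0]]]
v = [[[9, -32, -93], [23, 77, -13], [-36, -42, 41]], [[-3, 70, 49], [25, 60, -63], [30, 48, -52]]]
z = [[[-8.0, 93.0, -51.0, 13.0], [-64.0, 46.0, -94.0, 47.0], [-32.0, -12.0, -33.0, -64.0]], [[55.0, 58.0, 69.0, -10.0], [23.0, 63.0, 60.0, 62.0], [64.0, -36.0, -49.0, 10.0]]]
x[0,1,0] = -7.0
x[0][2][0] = -6.0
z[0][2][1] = -12.0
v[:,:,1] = [[-32, 77, -42], [70, 60, 48]]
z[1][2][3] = 10.0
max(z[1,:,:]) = 69.0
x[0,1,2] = 54.0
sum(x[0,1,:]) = 26.0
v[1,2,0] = 30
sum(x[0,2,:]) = -75.0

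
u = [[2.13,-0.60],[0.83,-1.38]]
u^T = [[2.13, 0.83],[-0.6, -1.38]]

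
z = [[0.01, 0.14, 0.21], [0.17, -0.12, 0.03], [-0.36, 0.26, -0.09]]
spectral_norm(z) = 0.50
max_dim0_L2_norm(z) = 0.4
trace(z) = -0.20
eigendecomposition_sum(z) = [[0.12j, 0.06-0.12j, 0.10-0.02j], [(0.08+0.03j), (-0.07-0.07j), (0.01-0.07j)], [-0.18-0.08j, 0.14+0.18j, (-0.04+0.16j)]] + [[-0.12j, (0.06+0.12j), (0.1+0.02j)], [(0.08-0.03j), (-0.07+0.07j), (0.01+0.07j)], [-0.18+0.08j, 0.14-0.18j, (-0.04-0.16j)]] + [[-0j, 0.02+0.00j, (0.01-0j)], [0.00-0.00j, (0.02+0j), (0.01-0j)], [(-0+0j), -0.01-0.00j, -0.01+0.00j]]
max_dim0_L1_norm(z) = 0.54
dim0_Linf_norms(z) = [0.36, 0.26, 0.21]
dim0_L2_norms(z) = [0.4, 0.32, 0.23]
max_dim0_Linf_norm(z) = 0.36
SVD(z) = [[0.09, 1.0, 0.03], [-0.42, 0.01, 0.91], [0.9, -0.09, 0.42]] @ diag([0.5008010466907246, 0.2498999523933335, 0.006951649249224077]) @ [[-0.79, 0.59, -0.15], [0.18, 0.46, 0.87], [0.59, 0.66, -0.47]]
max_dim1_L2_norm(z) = 0.45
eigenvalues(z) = [(-0.11+0.21j), (-0.11-0.21j), (0.02+0j)]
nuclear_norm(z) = 0.76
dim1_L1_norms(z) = [0.36, 0.32, 0.71]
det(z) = 0.00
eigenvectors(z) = [[(-0.22-0.44j), -0.22+0.44j, 0.61+0.00j], [(-0.35+0.04j), (-0.35-0.04j), (0.67+0j)], [0.80+0.00j, 0.80-0.00j, (-0.43+0j)]]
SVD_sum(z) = [[-0.03, 0.03, -0.01], [0.17, -0.12, 0.03], [-0.36, 0.27, -0.07]] + [[0.04,0.11,0.22], [0.0,0.0,0.00], [-0.0,-0.01,-0.02]] + [[0.00, 0.00, -0.0],[0.0, 0.00, -0.0],[0.00, 0.00, -0.0]]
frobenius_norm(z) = 0.56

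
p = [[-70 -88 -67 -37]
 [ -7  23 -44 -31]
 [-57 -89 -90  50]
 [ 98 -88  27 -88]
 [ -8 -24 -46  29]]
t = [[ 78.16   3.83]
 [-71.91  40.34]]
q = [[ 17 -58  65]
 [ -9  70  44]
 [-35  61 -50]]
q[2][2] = -50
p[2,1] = -89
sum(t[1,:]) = -31.569999999999993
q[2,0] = -35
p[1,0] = -7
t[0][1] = 3.83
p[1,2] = -44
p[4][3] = 29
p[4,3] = 29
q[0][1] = -58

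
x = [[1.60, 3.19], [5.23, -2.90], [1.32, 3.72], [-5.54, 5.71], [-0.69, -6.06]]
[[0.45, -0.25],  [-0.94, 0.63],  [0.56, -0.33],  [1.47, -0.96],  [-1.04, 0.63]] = x @ [[-0.08,  0.06], [0.18,  -0.11]]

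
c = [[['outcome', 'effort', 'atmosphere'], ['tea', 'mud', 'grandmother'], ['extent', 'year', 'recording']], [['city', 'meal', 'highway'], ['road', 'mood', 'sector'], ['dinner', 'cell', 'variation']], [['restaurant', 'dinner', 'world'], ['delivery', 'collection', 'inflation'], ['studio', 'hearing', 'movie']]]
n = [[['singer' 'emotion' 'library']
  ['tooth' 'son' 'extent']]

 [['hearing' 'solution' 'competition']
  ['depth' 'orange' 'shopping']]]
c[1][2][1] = 'cell'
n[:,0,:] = [['singer', 'emotion', 'library'], ['hearing', 'solution', 'competition']]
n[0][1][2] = 'extent'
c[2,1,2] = 'inflation'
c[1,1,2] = 'sector'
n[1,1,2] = 'shopping'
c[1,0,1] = 'meal'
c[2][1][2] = 'inflation'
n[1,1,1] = 'orange'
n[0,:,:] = [['singer', 'emotion', 'library'], ['tooth', 'son', 'extent']]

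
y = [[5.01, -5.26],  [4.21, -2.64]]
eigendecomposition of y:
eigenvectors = [[0.75+0.00j,(0.75-0j)], [0.54-0.39j,0.54+0.39j]]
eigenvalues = [(1.18+2.74j), (1.18-2.74j)]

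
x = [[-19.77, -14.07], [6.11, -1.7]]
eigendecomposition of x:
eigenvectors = [[0.83+0.00j, 0.83-0.00j], [(-0.54-0.12j), (-0.54+0.12j)]]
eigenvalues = [(-10.74+2.08j), (-10.74-2.08j)]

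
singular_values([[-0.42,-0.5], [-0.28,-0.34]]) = [0.79, 0.0]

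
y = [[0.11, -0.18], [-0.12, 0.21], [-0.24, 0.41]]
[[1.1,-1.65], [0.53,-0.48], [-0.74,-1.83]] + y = [[1.21, -1.83], [0.41, -0.27], [-0.98, -1.42]]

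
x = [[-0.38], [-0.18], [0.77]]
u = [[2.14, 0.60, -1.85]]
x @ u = [[-0.81,-0.23,0.70], [-0.39,-0.11,0.33], [1.65,0.46,-1.42]]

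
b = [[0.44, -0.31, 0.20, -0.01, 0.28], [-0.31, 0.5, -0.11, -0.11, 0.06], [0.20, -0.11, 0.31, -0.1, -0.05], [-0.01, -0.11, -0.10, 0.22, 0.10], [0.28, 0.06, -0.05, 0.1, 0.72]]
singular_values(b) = [0.97, 0.73, 0.39, 0.1, 0.0]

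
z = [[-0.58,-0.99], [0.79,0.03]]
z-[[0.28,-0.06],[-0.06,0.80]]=[[-0.86, -0.93], [0.85, -0.77]]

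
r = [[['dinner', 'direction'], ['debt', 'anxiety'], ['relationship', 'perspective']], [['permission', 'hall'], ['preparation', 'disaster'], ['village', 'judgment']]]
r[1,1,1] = 'disaster'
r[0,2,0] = 'relationship'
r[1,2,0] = 'village'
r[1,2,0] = 'village'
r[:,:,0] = [['dinner', 'debt', 'relationship'], ['permission', 'preparation', 'village']]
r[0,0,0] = 'dinner'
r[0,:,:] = [['dinner', 'direction'], ['debt', 'anxiety'], ['relationship', 'perspective']]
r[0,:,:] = [['dinner', 'direction'], ['debt', 'anxiety'], ['relationship', 'perspective']]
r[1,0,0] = 'permission'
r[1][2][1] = 'judgment'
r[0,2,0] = 'relationship'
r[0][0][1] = 'direction'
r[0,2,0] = 'relationship'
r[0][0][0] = 'dinner'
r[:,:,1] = [['direction', 'anxiety', 'perspective'], ['hall', 'disaster', 'judgment']]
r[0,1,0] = 'debt'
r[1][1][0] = 'preparation'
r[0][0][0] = 'dinner'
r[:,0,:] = [['dinner', 'direction'], ['permission', 'hall']]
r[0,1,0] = 'debt'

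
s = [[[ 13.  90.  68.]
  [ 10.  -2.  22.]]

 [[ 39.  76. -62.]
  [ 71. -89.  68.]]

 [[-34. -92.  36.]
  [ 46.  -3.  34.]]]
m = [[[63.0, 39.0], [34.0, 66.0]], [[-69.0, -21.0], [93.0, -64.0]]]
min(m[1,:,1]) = -64.0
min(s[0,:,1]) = -2.0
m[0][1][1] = 66.0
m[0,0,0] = 63.0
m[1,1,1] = -64.0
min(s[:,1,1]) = -89.0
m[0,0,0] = 63.0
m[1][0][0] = -69.0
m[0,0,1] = 39.0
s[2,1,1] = -3.0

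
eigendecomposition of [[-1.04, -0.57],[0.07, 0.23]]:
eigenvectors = [[-1.00, 0.42], [0.06, -0.91]]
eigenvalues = [-1.01, 0.2]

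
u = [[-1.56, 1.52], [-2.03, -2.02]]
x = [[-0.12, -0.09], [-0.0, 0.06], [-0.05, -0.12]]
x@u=[[0.37, -0.0], [-0.12, -0.12], [0.32, 0.17]]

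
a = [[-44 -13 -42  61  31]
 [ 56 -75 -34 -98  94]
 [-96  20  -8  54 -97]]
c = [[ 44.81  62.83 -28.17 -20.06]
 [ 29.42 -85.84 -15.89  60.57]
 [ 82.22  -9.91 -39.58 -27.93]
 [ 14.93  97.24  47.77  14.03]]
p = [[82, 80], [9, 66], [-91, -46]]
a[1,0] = 56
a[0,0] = -44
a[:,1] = [-13, -75, 20]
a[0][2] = -42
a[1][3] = -98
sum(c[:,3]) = 26.610000000000007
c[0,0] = 44.81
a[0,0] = -44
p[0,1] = 80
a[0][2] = -42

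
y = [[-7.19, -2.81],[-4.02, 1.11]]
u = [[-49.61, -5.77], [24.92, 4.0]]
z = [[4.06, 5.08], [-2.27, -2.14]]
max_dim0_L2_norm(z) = 5.51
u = z @ y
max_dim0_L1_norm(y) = 11.21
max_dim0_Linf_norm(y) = 7.19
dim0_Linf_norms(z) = [4.06, 5.08]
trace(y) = -6.08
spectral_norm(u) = 55.95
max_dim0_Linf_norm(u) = 49.61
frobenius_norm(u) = 55.96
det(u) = -54.65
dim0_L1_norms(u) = [74.53, 9.77]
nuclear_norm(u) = 56.93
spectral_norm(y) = 8.47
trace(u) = -45.61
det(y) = -19.28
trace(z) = 1.92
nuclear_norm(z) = 7.60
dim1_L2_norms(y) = [7.72, 4.17]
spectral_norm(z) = 7.20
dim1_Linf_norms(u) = [49.61, 24.92]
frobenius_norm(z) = 7.21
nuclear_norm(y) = 10.75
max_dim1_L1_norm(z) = 9.14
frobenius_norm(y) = 8.77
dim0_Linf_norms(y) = [7.19, 2.81]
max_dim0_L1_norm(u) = 74.53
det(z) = 2.84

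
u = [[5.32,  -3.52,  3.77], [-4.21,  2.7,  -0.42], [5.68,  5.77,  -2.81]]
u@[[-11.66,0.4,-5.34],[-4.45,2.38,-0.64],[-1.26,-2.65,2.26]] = [[-51.12, -16.24, -17.64], [37.6, 5.86, 19.8], [-88.36, 23.45, -40.37]]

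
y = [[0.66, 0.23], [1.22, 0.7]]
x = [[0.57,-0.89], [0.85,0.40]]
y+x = [[1.23, -0.66], [2.07, 1.1]]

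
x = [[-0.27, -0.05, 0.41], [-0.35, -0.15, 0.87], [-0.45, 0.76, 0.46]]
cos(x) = [[1.04, -0.16, -0.01], [0.11, 0.67, -0.06], [0.16, -0.12, 0.68]]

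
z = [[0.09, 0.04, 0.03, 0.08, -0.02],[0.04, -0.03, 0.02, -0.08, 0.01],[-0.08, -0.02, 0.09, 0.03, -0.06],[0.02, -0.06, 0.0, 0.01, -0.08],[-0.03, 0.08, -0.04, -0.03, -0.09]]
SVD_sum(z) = [[0.01,-0.0,-0.0,-0.0,0.01], [0.02,-0.00,-0.01,-0.01,0.03], [-0.07,0.01,0.04,0.02,-0.09], [-0.03,0.0,0.01,0.01,-0.03], [-0.04,0.0,0.02,0.01,-0.05]] + [[0.07, 0.03, 0.03, 0.10, -0.02],  [-0.02, -0.01, -0.01, -0.03, 0.01],  [0.00, 0.0, 0.0, 0.00, -0.00],  [0.01, 0.00, 0.00, 0.01, -0.00],  [-0.01, -0.00, -0.0, -0.01, 0.0]] + [[0.0, 0.01, -0.01, -0.00, -0.0], [-0.0, -0.01, 0.01, 0.0, 0.01], [-0.01, -0.05, 0.04, 0.01, 0.02], [-0.00, -0.01, 0.01, 0.0, 0.01], [0.01, 0.08, -0.07, -0.02, -0.03]] + [[0.0, -0.0, -0.00, -0.0, -0.01], [0.03, -0.03, -0.0, -0.02, -0.03], [-0.01, 0.01, 0.00, 0.01, 0.01], [0.04, -0.04, -0.0, -0.03, -0.05], [0.01, -0.01, -0.0, -0.01, -0.01]] + [[0.0, 0.01, 0.02, -0.01, 0.0], [0.01, 0.02, 0.03, -0.02, 0.0], [0.0, 0.01, 0.02, -0.01, 0.0], [-0.01, -0.02, -0.02, 0.02, -0.0], [0.00, 0.01, 0.01, -0.01, 0.0]]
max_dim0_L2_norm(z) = 0.14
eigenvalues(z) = [(-0.12+0.04j), (-0.12-0.04j), (0.11+0.05j), (0.11-0.05j), (0.09+0j)]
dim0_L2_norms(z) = [0.13, 0.11, 0.1, 0.12, 0.14]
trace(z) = 0.07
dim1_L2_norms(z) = [0.13, 0.1, 0.14, 0.1, 0.13]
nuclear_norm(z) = 0.59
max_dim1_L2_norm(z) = 0.14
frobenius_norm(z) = 0.27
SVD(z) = [[-0.07, -0.94, -0.09, -0.09, -0.32], [-0.26, 0.3, 0.14, -0.59, -0.69], [0.79, -0.0, 0.48, 0.17, -0.35], [0.3, -0.14, 0.15, -0.78, 0.51], [0.46, 0.12, -0.85, -0.13, -0.19]] @ diag([0.1537708988814405, 0.13781940658295655, 0.13049948745753925, 0.10327623772726391, 0.06530102847993101]) @ [[-0.57, 0.05, 0.29, 0.18, -0.74], [-0.57, -0.2, -0.20, -0.75, 0.16], [-0.09, -0.72, 0.59, 0.17, 0.30], [-0.55, 0.45, 0.06, 0.40, 0.58], [-0.20, -0.48, -0.72, 0.46, -0.05]]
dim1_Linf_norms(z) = [0.09, 0.08, 0.09, 0.08, 0.09]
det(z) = 0.00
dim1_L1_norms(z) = [0.26, 0.18, 0.28, 0.17, 0.27]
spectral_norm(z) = 0.15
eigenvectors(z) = [[-0.02-0.22j, (-0.02+0.22j), 0.10+0.56j, (0.1-0.56j), -0.29+0.00j], [(-0.04+0.42j), (-0.04-0.42j), (-0.05+0.12j), (-0.05-0.12j), 0.33+0.00j], [(0.16-0.06j), 0.16+0.06j, (-0.79+0j), -0.79-0.00j, (0.78+0j)], [(0.32+0.35j), 0.32-0.35j, 0.02+0.10j, (0.02-0.1j), -0.43+0.00j], [(0.72+0j), (0.72-0j), 0.10-0.08j, (0.1+0.08j), (0.09+0j)]]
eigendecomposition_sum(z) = [[-0.00+0.00j, 0.01-0.01j, -0.00+0.00j, (0.01-0j), 0.00+0.02j], [(0.01-0.01j), (-0.03+0.01j), -0.01j, -0.03-0.00j, (-0-0.03j)], [(-0-0j), (0.01+0.01j), -0.00+0.00j, 0.00+0.01j, -0.01+0.01j], [-0.01j, -0.01+0.04j, -0.00-0.01j, (-0.02+0.02j), -0.03-0.02j], [(-0.01-0.02j), 0.03+0.05j, -0.01-0.00j, 0.00+0.05j, (-0.05+0j)]] + [[(-0-0j), 0.01+0.01j, -0.00-0.00j, (0.01+0j), -0.02j], [0.01+0.01j, (-0.03-0.01j), 0.01j, -0.03+0.00j, -0.00+0.03j], [-0.00+0.00j, 0.01-0.01j, (-0-0j), 0.00-0.01j, -0.01-0.01j], [0.01j, (-0.01-0.04j), (-0+0.01j), (-0.02-0.02j), -0.03+0.02j], [(-0.01+0.02j), (0.03-0.05j), (-0.01+0j), -0.05j, -0.05-0.00j]] + [[0.05+0.02j, (0.02+0.04j), (0.02-0.04j), (0.01-0.04j), -0.00+0.03j], [(0.01+0.01j), (-0+0.01j), (0.01-0.01j), 0.01-0.01j, (-0+0.01j)], [(-0.04+0.06j), -0.06+0.02j, (0.05+0.03j), 0.06+0.02j, -0.04-0.01j], [0.01+0.00j, 0.01j, -0.01j, -0.01j, (-0+0.01j)], [-0.00-0.01j, 0.01-0.01j, -0.01+0.00j, (-0.01+0j), (0.01-0j)]] + [[(0.05-0.02j), (0.02-0.04j), 0.02+0.04j, 0.01+0.04j, (-0-0.03j)],[0.01-0.01j, (-0-0.01j), 0.01+0.01j, 0.01+0.01j, -0.00-0.01j],[-0.04-0.06j, (-0.06-0.02j), 0.05-0.03j, (0.06-0.02j), (-0.04+0.01j)],[0.01-0.00j, 0.00-0.01j, 0.00+0.01j, 0.01j, (-0-0.01j)],[-0.00+0.01j, (0.01+0.01j), (-0.01-0j), -0.01-0.00j, (0.01+0j)]] + [[-0.00+0.00j, -0.03-0.00j, -0.00-0.00j, (0.03-0j), -0.02-0.00j],[-0j, 0.03+0.00j, 0.00+0.00j, (-0.04+0j), (0.02+0j)],[(0.01-0j), 0.08+0.00j, 0.00+0.00j, (-0.09+0j), 0.05+0.00j],[(-0+0j), -0.04-0.00j, -0.00-0.00j, (0.05-0j), (-0.02-0j)],[0.00-0.00j, (0.01+0j), 0.00+0.00j, (-0.01+0j), 0.01+0.00j]]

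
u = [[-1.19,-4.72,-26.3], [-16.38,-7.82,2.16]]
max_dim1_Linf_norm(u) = 26.3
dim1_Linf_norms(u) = [26.3, 16.38]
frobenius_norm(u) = 32.40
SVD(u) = [[-1.00, 0.00], [0.00, 1.00]] @ diag([26.74668074856384, 18.279003499491008]) @ [[0.04, 0.18, 0.98], [-0.90, -0.43, 0.12]]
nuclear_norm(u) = 45.03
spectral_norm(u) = 26.75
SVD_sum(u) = [[-1.17, -4.71, -26.3], [0.00, 0.01, 0.03]] + [[-0.02,-0.01,0.0], [-16.38,-7.83,2.13]]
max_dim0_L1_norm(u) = 28.46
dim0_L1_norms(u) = [17.57, 12.54, 28.46]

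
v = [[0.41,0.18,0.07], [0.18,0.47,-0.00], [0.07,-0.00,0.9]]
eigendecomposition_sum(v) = [[0.15, -0.12, -0.02], [-0.12, 0.10, 0.01], [-0.02, 0.01, 0.0]] + [[0.24,0.29,-0.06], [0.29,0.36,-0.07], [-0.06,-0.07,0.01]] + [[0.02, 0.01, 0.14], [0.01, 0.0, 0.06], [0.14, 0.06, 0.88]]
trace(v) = 1.78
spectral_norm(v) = 0.91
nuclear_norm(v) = 1.78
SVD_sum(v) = [[0.02, 0.01, 0.14], [0.01, 0.00, 0.06], [0.14, 0.06, 0.88]] + [[0.24,0.29,-0.06], [0.29,0.36,-0.07], [-0.06,-0.07,0.01]] + [[0.15,-0.12,-0.02], [-0.12,0.1,0.01], [-0.02,0.01,0.00]]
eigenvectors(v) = [[-0.77, 0.62, 0.16], [0.64, 0.77, 0.07], [0.08, -0.15, 0.98]]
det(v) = 0.14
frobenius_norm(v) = 1.13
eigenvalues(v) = [0.25, 0.62, 0.91]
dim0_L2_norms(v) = [0.45, 0.5, 0.9]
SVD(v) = [[0.16, 0.62, -0.77], [0.07, 0.77, 0.64], [0.98, -0.15, 0.08]] @ diag([0.9114472009266021, 0.6154834876071511, 0.253069311466247]) @ [[0.16, 0.07, 0.98], [0.62, 0.77, -0.15], [-0.77, 0.64, 0.08]]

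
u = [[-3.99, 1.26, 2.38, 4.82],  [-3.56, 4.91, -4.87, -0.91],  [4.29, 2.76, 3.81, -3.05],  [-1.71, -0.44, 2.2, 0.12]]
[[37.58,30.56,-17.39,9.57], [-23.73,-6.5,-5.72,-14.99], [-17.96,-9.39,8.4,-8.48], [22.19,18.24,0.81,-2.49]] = u @ [[-5.4,-5.1,0.11,1.78], [-3.35,-0.86,-1.34,-1.25], [5.13,4.14,0.37,-0.21], [1.67,0.30,-3.35,3.89]]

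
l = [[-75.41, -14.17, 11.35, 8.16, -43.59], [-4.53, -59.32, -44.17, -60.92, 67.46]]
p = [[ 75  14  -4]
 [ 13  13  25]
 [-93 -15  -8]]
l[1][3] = -60.92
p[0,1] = 14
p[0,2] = -4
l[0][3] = 8.16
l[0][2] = 11.35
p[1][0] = 13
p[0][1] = 14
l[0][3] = 8.16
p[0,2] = -4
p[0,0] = 75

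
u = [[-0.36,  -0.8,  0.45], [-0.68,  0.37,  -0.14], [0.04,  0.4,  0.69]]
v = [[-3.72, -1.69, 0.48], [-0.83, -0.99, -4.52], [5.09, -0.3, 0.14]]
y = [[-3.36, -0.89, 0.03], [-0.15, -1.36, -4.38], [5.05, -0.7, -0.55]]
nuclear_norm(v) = 12.61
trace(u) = 0.70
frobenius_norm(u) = 1.49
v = u + y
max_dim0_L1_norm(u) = 1.57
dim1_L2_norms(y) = [3.48, 4.59, 5.13]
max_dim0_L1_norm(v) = 9.64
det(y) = 27.76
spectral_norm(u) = 1.00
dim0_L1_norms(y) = [8.56, 2.95, 4.96]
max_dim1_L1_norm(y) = 6.3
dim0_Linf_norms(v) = [5.09, 1.69, 4.52]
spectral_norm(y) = 6.09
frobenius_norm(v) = 8.06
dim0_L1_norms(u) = [1.08, 1.57, 1.28]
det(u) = -0.61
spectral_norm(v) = 6.46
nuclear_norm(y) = 11.70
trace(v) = -4.57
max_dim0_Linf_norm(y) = 5.05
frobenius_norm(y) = 7.71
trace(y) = -5.27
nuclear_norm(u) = 2.57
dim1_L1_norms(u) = [1.61, 1.19, 1.13]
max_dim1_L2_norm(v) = 5.1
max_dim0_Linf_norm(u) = 0.8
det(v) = 46.78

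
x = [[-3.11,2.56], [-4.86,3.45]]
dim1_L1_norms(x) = [5.67, 8.31]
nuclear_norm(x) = 7.43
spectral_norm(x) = 7.19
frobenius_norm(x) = 7.19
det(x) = 1.71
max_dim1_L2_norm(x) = 5.96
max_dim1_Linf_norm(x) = 4.86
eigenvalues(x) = [(0.17+1.3j), (0.17-1.3j)]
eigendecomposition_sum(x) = [[-1.56+0.86j,1.28-0.17j], [-2.43+0.32j,1.72+0.43j]] + [[-1.55-0.86j, (1.28+0.17j)], [(-2.43-0.32j), (1.72-0.43j)]]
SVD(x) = [[-0.56,  -0.83],[-0.83,  0.56]] @ diag([7.189651746300634, 0.23813392642848746]) @ [[0.8,  -0.60], [-0.6,  -0.80]]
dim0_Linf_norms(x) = [4.86, 3.45]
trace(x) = 0.34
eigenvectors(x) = [[-0.55+0.22j,-0.55-0.22j], [(-0.81+0j),(-0.81-0j)]]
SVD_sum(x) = [[-3.23, 2.40], [-4.78, 3.56]] + [[0.12, 0.16], [-0.08, -0.11]]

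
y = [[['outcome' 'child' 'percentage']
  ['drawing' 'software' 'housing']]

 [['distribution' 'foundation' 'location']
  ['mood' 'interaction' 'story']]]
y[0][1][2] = 'housing'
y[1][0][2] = 'location'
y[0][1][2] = 'housing'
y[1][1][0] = 'mood'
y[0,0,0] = 'outcome'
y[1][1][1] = 'interaction'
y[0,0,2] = 'percentage'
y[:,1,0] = ['drawing', 'mood']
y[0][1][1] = 'software'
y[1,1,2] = 'story'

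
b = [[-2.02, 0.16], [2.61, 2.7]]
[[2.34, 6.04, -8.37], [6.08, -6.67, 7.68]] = b@[[-0.91, -2.96, 4.06], [3.13, 0.39, -1.08]]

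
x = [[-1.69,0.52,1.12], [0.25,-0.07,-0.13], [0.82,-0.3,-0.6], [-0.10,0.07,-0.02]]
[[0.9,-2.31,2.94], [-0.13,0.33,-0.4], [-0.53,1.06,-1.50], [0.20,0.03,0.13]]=x @[[-0.06, 1.5, -1.00], [2.65, 2.27, 0.61], [-0.52, -0.85, 0.83]]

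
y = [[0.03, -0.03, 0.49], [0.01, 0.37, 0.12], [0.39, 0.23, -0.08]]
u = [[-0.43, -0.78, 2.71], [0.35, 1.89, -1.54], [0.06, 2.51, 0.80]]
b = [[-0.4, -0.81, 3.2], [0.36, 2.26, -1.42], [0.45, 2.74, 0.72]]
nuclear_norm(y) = 1.30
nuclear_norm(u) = 6.43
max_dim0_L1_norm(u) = 5.18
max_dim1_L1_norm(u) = 3.92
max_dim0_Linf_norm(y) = 0.49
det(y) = -0.07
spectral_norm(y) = 0.52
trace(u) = 2.26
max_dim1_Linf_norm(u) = 2.71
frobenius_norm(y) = 0.78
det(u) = 0.05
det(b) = -1.58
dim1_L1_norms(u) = [3.92, 3.78, 3.37]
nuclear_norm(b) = 7.32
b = y + u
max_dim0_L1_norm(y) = 0.69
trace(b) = 2.58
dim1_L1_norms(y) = [0.55, 0.5, 0.7]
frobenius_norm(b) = 5.15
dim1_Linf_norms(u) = [2.71, 1.89, 2.51]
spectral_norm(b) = 4.16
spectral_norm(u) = 3.71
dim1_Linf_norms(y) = [0.49, 0.37, 0.39]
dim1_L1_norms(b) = [4.41, 4.04, 3.91]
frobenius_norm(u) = 4.60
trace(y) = 0.32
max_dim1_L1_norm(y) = 0.7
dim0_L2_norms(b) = [0.7, 3.64, 3.57]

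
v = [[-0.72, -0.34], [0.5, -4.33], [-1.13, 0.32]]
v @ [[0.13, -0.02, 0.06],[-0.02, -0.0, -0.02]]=[[-0.09,0.01,-0.04], [0.15,-0.01,0.12], [-0.15,0.02,-0.07]]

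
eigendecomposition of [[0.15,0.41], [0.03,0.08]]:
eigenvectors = [[0.98,-0.94], [0.19,0.35]]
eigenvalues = [0.23, -0.0]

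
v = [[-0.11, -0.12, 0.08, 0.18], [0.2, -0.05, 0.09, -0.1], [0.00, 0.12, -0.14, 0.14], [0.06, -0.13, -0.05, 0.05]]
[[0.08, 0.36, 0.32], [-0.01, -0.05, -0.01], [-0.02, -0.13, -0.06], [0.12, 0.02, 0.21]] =v @ [[-0.01, -0.54, -0.03], [-0.74, -0.57, -1.34], [-0.38, 1.19, 0.09], [0.09, 0.76, 0.81]]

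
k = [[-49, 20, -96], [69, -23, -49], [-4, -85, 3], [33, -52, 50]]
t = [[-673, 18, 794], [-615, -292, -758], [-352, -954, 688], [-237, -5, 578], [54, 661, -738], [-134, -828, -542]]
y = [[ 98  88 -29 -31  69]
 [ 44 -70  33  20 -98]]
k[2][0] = -4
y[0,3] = -31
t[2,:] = [-352, -954, 688]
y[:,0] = [98, 44]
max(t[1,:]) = -292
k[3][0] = 33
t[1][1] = -292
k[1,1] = -23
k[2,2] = 3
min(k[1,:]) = -49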